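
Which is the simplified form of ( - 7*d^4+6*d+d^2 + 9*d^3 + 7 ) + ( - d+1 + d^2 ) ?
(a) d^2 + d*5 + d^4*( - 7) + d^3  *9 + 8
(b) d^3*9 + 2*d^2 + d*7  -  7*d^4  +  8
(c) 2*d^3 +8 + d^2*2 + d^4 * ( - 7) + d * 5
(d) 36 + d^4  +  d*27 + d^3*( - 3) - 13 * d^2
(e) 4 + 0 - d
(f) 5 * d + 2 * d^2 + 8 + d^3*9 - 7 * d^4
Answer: f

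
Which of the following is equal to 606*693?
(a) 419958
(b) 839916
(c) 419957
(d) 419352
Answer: a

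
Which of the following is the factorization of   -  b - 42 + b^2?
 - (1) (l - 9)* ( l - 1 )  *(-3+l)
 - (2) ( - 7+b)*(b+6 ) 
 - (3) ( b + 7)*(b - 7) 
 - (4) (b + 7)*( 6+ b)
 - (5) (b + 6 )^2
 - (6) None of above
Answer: 2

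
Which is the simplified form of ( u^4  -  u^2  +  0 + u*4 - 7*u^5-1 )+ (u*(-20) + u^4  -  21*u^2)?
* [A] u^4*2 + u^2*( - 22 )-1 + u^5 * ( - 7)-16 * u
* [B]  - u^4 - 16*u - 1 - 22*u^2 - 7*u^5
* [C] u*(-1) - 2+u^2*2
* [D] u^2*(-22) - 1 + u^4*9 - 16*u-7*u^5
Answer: A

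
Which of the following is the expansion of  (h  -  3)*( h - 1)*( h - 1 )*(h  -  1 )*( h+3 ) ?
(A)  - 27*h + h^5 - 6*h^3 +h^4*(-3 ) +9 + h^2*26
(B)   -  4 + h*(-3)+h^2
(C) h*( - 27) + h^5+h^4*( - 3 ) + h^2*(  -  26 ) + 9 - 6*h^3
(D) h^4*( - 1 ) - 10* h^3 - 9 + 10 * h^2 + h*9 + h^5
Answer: A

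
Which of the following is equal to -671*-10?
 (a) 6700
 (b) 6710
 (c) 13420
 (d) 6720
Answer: b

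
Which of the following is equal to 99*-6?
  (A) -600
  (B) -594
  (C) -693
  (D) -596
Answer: B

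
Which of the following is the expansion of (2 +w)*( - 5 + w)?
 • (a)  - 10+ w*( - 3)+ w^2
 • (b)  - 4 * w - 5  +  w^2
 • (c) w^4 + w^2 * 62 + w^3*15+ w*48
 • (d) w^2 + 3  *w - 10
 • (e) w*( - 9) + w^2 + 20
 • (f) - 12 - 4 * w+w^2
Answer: a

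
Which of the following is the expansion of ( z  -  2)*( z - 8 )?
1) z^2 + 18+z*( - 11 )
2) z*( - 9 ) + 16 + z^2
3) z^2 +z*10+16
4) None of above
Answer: 4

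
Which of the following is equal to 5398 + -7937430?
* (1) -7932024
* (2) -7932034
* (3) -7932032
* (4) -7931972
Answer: 3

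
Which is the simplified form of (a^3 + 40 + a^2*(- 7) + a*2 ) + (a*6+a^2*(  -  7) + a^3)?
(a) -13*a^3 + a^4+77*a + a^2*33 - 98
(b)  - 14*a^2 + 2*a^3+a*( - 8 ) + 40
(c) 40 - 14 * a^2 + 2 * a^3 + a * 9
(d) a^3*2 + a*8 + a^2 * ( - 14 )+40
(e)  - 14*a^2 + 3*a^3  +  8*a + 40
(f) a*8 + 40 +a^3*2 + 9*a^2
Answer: d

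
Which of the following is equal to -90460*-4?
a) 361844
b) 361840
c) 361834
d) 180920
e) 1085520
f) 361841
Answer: b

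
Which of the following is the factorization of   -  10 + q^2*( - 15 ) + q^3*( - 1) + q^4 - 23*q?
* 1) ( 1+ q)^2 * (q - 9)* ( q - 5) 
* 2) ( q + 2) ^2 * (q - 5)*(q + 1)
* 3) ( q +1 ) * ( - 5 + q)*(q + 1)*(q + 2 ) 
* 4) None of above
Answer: 3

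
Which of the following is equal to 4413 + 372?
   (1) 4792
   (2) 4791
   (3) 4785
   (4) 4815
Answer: 3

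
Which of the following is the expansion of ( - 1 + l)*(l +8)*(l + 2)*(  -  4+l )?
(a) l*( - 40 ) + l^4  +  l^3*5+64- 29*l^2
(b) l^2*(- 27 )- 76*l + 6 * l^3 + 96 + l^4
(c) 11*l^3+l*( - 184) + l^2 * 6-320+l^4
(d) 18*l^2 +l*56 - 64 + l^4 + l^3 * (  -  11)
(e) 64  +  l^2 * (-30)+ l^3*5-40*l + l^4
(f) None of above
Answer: e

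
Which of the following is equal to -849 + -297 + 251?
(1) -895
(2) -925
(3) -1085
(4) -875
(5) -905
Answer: 1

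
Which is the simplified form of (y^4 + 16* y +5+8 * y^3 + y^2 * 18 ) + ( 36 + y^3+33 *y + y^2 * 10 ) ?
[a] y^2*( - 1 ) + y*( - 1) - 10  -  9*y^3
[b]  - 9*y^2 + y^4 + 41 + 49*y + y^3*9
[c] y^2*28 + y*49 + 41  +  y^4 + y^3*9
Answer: c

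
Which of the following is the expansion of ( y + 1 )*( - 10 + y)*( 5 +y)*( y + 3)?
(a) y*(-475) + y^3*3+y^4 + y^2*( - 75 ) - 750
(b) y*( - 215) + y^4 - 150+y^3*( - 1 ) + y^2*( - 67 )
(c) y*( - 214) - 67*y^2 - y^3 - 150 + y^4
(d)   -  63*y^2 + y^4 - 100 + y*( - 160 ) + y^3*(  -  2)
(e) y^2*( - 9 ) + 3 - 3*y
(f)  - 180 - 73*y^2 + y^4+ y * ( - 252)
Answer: b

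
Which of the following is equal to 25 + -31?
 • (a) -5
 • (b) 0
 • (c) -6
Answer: c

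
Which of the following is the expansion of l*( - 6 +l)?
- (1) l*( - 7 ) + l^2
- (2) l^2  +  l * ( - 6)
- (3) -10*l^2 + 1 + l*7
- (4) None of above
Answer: 2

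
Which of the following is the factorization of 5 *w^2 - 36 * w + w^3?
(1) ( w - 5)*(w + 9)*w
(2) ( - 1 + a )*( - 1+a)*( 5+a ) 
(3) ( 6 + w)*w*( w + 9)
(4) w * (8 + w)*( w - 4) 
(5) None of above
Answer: 5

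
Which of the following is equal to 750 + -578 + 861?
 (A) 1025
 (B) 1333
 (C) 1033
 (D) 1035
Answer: C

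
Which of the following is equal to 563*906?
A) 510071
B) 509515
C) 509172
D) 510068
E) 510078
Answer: E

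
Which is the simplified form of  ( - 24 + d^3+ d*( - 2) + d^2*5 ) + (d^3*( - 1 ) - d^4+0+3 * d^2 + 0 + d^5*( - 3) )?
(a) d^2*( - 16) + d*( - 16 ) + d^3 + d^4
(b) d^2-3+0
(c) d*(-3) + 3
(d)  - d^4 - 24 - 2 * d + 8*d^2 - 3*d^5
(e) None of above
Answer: d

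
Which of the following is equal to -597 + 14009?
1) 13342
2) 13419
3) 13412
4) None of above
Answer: 3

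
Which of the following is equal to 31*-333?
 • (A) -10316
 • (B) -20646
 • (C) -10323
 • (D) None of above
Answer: C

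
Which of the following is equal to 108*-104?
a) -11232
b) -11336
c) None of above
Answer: a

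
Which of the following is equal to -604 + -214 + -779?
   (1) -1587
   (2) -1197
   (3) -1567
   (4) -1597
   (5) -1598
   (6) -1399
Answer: 4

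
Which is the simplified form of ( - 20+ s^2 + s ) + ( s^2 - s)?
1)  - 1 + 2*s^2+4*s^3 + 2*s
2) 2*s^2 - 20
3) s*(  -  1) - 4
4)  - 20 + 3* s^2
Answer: 2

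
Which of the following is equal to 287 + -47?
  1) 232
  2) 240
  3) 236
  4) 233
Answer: 2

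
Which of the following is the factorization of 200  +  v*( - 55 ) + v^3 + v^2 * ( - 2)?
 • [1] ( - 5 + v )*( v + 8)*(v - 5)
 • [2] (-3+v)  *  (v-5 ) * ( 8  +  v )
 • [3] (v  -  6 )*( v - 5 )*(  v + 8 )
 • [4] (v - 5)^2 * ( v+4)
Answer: 1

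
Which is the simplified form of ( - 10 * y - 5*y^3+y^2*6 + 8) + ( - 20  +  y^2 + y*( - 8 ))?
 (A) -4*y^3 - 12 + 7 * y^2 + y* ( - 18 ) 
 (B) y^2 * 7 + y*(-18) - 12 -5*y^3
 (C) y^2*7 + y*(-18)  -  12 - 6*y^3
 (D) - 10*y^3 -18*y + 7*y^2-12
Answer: B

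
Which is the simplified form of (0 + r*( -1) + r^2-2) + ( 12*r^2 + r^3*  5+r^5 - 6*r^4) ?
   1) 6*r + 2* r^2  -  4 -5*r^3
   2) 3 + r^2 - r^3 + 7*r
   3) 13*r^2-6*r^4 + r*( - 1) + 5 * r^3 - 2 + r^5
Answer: 3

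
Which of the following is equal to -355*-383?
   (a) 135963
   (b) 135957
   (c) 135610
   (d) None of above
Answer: d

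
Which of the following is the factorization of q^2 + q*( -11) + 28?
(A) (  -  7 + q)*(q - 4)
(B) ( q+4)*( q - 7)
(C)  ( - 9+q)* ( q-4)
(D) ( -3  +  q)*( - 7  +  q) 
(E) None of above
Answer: A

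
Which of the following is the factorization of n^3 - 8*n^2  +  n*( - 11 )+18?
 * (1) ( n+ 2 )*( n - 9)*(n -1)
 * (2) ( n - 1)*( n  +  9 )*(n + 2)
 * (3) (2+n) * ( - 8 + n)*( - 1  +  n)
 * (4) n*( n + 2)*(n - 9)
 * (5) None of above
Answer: 1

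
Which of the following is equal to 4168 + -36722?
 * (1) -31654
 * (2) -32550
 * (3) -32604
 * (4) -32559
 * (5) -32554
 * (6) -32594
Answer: 5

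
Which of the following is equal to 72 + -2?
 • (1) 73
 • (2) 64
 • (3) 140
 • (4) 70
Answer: 4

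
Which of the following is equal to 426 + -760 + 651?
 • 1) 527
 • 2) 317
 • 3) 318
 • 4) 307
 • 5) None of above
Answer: 2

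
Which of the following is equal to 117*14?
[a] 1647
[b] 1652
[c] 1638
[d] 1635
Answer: c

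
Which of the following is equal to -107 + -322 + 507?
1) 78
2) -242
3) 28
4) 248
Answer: 1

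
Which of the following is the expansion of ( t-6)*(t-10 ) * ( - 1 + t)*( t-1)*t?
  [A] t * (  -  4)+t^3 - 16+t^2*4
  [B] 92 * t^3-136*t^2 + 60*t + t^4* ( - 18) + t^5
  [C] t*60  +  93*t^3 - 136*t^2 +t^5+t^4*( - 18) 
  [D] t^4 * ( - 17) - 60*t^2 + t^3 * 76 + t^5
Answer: C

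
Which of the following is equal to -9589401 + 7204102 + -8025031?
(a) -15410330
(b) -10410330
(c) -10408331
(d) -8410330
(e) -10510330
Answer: b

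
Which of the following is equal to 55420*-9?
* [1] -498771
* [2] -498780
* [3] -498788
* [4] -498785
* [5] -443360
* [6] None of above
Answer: 2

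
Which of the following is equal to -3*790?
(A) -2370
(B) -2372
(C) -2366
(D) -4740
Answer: A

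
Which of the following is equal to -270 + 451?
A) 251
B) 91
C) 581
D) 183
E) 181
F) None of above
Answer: E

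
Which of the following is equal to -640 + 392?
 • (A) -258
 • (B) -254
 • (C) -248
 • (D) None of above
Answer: C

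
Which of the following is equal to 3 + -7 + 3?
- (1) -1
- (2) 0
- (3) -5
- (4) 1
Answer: 1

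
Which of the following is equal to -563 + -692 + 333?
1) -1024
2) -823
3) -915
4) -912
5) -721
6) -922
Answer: 6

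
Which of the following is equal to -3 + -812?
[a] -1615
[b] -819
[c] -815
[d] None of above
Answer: c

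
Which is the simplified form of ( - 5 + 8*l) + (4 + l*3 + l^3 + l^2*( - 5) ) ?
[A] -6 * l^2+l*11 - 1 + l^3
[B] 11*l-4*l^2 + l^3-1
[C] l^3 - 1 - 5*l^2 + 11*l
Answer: C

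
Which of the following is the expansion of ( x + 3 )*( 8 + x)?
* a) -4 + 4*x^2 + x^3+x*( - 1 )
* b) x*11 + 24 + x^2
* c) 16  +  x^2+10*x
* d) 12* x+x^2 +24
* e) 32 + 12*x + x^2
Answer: b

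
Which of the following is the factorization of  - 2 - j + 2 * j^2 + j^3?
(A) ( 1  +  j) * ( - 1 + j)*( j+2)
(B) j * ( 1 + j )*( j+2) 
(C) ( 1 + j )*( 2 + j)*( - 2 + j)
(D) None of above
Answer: A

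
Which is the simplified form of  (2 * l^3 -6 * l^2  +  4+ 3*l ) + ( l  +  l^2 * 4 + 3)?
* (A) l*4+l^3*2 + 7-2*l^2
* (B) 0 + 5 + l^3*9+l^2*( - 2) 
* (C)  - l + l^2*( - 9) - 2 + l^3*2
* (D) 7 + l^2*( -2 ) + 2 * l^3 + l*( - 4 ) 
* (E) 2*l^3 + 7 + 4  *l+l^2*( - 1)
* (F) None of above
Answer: A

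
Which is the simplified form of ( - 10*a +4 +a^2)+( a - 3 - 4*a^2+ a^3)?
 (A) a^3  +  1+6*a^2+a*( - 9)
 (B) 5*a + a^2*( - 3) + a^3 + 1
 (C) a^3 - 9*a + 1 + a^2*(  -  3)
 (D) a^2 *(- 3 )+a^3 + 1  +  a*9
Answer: C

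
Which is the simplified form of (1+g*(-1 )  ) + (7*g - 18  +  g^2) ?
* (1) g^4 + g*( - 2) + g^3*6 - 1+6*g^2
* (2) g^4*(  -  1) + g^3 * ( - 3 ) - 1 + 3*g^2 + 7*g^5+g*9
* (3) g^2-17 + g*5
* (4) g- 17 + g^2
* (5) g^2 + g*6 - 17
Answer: 5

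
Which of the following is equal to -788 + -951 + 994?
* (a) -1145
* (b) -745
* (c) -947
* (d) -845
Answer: b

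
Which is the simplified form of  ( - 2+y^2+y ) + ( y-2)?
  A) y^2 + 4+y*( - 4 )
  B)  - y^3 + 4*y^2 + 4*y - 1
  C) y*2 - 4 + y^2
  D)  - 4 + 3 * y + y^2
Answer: C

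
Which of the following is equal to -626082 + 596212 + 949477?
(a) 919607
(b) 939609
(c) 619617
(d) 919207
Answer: a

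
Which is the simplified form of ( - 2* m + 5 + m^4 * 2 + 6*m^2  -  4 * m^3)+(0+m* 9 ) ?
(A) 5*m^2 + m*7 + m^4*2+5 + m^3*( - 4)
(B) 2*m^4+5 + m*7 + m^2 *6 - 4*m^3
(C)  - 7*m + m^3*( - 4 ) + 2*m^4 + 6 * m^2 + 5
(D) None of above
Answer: B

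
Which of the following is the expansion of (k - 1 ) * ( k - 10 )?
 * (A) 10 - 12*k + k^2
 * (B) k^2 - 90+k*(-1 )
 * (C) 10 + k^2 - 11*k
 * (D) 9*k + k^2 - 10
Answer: C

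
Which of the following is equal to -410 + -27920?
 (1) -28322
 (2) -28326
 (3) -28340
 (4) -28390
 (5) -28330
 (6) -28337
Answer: 5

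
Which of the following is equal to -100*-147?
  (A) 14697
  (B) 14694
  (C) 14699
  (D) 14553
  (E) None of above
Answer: E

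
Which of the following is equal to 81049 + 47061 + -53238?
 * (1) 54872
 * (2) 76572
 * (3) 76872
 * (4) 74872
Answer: 4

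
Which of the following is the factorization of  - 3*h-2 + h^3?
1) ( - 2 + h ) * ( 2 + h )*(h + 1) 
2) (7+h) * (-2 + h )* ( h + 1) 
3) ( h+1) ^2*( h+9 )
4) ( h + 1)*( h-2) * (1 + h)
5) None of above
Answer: 4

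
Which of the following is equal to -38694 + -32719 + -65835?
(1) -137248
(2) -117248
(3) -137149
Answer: 1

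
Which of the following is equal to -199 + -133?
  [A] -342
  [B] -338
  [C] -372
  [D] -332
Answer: D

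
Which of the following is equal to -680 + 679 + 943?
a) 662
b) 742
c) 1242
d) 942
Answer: d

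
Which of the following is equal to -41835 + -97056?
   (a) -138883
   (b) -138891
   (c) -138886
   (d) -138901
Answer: b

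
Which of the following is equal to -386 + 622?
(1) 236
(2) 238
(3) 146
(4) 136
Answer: 1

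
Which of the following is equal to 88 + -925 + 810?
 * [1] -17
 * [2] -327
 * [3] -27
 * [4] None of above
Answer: 3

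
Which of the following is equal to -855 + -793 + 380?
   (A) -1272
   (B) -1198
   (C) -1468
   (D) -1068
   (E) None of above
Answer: E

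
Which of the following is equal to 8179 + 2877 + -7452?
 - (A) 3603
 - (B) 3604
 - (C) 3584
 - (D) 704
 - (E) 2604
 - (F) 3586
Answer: B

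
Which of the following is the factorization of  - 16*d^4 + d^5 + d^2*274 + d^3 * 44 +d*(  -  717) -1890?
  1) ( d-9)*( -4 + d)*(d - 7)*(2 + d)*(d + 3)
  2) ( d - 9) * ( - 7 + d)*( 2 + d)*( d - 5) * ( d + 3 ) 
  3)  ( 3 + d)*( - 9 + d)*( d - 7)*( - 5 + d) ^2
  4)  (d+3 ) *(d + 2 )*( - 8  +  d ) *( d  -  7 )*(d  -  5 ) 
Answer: 2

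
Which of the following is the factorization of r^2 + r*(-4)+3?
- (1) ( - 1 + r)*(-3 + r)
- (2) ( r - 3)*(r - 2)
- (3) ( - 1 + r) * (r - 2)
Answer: 1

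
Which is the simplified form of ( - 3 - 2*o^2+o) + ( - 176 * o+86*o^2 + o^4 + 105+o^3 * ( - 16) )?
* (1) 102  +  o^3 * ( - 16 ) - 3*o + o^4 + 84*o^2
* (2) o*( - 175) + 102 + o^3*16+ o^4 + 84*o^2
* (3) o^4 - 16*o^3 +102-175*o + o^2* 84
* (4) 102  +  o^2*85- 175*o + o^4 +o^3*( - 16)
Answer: 3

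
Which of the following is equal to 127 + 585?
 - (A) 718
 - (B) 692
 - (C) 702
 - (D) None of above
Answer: D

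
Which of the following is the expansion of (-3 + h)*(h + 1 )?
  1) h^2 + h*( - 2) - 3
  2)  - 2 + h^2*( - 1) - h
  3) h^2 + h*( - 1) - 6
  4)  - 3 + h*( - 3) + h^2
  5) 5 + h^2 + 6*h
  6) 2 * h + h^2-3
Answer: 1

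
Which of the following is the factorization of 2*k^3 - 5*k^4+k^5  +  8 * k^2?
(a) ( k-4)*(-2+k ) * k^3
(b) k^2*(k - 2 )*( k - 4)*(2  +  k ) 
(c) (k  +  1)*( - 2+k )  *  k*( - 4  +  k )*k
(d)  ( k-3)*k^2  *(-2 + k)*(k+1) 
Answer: c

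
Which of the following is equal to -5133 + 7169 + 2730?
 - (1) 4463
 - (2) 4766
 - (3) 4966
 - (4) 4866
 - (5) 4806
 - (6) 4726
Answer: 2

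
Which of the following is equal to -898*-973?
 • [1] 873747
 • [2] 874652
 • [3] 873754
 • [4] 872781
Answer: 3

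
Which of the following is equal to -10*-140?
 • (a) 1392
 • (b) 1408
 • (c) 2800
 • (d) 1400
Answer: d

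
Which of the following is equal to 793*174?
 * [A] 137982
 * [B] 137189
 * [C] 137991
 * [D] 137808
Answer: A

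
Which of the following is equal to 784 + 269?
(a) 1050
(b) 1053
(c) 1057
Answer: b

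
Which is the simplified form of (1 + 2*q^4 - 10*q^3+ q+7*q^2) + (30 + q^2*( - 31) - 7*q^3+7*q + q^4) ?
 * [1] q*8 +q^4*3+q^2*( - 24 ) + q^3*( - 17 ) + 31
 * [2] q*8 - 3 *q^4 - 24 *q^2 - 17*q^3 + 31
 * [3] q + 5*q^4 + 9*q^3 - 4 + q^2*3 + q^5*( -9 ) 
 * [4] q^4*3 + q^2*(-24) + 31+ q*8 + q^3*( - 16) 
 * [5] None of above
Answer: 1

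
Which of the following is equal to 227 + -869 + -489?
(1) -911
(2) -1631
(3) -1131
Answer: 3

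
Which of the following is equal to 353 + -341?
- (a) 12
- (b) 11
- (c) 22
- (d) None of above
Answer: a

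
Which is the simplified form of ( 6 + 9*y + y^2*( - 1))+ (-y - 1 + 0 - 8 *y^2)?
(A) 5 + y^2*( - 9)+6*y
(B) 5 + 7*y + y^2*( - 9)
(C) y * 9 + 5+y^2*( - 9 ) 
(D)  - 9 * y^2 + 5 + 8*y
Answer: D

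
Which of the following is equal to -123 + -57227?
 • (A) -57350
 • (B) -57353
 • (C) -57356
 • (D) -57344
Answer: A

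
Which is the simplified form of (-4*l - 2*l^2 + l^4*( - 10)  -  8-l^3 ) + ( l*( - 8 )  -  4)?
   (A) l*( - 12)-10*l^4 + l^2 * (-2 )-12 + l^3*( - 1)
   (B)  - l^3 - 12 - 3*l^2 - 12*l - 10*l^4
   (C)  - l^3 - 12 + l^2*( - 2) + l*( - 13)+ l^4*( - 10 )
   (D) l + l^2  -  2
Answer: A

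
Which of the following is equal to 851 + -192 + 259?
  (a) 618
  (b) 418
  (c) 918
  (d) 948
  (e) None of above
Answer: c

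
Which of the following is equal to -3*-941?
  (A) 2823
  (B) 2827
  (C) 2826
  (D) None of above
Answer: A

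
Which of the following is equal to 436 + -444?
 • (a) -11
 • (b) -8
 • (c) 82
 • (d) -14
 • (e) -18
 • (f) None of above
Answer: b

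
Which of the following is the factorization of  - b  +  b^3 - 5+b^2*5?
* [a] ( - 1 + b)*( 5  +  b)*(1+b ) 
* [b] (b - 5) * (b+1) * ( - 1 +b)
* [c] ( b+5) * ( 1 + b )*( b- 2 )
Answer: a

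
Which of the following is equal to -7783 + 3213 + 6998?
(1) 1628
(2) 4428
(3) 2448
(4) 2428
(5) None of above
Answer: 4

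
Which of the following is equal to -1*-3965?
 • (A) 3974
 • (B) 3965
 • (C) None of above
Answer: B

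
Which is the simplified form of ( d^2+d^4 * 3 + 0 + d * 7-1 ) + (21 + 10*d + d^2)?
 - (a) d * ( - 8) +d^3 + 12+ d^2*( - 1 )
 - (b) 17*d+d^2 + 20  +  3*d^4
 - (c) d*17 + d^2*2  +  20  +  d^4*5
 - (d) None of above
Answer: d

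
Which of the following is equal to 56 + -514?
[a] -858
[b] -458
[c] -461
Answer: b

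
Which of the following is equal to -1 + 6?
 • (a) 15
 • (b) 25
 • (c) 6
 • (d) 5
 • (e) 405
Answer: d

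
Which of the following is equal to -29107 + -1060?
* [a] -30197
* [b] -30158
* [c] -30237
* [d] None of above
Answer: d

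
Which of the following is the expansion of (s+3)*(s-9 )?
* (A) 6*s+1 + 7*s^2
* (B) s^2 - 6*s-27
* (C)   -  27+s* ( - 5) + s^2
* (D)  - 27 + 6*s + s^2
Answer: B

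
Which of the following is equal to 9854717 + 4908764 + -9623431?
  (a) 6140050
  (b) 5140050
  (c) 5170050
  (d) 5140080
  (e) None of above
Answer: b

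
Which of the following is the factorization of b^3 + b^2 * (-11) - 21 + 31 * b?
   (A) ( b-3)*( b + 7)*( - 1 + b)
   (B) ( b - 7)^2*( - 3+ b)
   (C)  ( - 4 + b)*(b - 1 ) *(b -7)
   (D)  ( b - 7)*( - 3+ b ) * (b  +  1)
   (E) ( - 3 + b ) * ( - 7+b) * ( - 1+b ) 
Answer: E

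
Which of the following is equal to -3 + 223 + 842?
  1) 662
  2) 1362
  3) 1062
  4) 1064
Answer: 3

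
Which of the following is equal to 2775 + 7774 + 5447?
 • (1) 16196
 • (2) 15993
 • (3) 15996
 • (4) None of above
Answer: 3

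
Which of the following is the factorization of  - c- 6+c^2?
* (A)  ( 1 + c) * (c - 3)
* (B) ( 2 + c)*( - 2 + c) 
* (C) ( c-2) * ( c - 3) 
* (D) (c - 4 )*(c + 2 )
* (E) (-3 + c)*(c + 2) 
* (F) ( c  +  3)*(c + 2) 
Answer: E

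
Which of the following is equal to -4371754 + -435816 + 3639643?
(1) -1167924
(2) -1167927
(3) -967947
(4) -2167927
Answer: 2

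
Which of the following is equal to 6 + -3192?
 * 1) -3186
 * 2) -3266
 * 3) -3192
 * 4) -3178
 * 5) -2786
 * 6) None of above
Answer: 1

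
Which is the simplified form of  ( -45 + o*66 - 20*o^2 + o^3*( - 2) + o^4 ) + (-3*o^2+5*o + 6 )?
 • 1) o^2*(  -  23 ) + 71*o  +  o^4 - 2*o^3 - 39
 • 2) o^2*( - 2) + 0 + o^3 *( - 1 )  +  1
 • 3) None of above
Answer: 1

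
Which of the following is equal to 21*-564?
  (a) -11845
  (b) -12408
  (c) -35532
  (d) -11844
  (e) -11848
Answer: d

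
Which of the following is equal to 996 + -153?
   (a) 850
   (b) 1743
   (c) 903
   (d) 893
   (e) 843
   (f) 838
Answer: e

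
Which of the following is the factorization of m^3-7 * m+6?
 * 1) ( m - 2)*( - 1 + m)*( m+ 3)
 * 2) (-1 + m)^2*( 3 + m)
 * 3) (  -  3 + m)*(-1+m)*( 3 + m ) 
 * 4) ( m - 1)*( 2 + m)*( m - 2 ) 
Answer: 1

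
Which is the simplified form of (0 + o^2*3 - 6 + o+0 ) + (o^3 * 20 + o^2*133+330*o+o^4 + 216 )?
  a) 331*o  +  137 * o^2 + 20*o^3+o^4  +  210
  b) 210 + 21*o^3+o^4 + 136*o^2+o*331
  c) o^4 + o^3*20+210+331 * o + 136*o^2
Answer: c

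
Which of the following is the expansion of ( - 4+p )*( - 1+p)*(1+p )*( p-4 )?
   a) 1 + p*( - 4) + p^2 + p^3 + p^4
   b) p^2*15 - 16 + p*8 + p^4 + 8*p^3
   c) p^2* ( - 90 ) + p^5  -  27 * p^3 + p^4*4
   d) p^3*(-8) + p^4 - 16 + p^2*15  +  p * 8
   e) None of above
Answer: d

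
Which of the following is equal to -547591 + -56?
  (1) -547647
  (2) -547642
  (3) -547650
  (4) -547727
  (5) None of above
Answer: 1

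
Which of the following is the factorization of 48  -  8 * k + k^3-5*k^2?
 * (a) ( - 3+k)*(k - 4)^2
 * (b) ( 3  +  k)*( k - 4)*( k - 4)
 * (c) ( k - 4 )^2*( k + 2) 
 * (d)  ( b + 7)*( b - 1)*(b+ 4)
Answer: b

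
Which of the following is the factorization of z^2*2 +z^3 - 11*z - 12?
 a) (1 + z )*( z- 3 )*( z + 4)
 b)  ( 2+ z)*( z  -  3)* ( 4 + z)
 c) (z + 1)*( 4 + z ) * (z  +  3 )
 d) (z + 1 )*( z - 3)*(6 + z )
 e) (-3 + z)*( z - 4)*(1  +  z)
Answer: a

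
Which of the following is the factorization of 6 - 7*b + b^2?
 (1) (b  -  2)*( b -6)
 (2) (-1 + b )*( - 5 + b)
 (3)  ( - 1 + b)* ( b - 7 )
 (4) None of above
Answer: 4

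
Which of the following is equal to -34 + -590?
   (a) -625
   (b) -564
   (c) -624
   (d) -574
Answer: c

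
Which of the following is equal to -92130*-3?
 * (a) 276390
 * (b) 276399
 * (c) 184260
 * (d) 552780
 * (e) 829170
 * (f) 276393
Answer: a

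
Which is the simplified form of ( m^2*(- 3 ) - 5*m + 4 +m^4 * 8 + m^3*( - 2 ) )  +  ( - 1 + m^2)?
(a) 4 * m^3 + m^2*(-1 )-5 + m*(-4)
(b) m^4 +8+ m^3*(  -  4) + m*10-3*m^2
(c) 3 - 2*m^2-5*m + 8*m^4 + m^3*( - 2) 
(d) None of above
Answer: c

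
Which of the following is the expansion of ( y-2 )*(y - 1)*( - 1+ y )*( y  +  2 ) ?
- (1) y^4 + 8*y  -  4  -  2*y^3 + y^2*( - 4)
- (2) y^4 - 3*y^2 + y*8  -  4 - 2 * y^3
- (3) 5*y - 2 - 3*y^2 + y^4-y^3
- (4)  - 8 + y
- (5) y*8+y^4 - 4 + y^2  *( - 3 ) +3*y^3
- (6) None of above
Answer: 2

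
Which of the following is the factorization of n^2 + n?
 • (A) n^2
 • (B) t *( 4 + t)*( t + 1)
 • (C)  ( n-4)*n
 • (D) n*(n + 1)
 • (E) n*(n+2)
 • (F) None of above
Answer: D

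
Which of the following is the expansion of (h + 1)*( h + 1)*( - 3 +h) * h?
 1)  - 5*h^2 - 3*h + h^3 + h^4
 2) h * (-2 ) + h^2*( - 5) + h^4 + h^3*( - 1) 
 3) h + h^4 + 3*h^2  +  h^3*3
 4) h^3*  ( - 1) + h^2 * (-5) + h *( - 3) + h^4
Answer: 4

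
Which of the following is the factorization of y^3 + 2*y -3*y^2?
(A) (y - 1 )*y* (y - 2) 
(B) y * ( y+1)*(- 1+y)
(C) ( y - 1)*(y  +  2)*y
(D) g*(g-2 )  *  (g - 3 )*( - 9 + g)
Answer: A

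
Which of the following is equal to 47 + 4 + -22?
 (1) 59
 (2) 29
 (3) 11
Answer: 2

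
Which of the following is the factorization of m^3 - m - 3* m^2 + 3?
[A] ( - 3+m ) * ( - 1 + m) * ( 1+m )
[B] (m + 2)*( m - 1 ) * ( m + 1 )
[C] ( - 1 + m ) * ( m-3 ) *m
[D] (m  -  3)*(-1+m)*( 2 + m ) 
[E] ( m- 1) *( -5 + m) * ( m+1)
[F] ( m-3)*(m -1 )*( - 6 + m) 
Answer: A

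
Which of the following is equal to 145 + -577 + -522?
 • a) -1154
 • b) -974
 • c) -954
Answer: c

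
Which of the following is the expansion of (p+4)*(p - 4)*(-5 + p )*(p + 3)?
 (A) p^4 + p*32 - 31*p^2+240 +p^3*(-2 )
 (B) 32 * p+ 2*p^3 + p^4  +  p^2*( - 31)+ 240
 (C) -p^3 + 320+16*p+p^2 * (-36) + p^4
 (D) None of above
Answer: A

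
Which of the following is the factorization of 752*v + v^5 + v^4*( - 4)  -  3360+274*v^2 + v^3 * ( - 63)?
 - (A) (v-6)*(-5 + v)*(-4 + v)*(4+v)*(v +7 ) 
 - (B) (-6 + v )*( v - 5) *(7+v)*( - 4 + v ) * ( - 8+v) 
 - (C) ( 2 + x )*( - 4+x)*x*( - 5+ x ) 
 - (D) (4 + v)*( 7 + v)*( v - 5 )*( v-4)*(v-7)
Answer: A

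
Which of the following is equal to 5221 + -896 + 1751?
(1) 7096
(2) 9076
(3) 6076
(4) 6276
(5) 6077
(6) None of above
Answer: 3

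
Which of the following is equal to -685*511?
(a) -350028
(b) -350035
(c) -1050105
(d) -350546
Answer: b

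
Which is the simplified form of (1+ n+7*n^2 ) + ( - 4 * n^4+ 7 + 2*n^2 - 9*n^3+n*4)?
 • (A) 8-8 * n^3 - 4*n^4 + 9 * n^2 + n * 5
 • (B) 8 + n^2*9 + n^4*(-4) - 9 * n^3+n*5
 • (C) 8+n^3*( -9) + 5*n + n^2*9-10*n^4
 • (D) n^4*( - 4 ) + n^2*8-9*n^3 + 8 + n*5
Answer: B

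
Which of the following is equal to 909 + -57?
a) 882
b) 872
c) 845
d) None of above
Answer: d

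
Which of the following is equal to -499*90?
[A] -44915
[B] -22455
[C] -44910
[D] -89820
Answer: C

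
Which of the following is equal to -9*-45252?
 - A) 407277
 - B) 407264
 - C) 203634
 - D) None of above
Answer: D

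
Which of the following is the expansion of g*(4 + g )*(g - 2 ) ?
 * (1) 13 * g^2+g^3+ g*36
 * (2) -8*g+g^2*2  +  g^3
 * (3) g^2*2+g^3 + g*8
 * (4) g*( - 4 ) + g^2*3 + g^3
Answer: 2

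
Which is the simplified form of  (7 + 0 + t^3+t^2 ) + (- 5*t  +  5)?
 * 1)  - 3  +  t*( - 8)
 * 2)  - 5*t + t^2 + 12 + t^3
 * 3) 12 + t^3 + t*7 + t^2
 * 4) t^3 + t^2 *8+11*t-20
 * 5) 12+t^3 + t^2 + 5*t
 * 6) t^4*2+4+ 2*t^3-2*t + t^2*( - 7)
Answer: 2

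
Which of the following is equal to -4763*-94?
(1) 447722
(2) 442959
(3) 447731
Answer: 1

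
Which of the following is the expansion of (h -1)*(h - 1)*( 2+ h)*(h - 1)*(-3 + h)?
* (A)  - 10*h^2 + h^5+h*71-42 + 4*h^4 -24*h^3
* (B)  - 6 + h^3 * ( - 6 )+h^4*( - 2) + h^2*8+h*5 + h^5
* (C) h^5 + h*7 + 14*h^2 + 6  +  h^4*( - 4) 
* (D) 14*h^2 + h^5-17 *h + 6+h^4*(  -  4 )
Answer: D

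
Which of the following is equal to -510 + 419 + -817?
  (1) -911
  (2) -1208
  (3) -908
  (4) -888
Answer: 3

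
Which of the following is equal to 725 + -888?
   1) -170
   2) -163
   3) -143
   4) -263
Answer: 2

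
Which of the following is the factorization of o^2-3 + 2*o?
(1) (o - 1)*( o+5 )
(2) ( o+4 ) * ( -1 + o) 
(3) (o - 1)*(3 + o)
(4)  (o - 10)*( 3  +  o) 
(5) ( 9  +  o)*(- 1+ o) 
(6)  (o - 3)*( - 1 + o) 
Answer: 3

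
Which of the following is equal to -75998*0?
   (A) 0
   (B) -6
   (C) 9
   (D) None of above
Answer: A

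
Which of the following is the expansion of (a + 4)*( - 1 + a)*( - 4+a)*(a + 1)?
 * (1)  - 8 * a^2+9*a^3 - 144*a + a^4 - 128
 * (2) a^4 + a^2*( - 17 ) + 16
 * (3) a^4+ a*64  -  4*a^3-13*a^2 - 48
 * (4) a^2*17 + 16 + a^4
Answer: 2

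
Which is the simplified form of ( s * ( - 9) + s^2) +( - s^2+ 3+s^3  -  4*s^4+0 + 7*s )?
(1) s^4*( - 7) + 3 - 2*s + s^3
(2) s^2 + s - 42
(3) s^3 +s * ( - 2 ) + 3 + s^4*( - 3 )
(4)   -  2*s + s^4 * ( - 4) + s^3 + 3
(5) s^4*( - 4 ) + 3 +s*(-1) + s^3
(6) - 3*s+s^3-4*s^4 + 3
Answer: 4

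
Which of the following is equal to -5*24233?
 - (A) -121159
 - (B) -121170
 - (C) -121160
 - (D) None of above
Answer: D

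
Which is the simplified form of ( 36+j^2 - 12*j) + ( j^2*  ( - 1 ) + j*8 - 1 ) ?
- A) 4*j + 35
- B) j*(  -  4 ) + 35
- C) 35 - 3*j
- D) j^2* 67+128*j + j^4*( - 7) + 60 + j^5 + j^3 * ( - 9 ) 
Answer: B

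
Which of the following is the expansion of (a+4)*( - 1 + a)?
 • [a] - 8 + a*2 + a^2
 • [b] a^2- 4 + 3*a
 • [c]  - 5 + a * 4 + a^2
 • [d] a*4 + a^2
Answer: b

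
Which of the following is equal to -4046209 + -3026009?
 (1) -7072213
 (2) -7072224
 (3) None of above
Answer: 3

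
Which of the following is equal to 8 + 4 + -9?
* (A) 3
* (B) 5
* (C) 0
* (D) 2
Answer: A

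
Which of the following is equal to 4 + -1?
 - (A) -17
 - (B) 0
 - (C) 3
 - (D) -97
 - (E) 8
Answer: C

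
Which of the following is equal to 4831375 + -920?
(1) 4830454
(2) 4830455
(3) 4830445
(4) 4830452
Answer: 2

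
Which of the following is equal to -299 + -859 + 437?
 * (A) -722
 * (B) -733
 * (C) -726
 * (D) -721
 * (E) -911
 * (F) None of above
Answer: D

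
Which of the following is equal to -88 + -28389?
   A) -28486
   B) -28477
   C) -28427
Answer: B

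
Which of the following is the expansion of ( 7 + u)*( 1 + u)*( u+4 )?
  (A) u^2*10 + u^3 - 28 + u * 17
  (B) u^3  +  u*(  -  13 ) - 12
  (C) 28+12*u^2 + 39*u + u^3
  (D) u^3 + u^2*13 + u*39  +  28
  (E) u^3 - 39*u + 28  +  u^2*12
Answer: C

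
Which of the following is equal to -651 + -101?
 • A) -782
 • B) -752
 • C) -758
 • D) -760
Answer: B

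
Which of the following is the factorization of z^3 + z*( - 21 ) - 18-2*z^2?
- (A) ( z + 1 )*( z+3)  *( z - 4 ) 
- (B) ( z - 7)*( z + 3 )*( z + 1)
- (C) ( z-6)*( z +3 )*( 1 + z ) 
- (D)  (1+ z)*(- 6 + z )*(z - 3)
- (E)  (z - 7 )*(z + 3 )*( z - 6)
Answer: C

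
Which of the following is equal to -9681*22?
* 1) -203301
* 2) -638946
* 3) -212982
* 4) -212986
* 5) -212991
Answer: 3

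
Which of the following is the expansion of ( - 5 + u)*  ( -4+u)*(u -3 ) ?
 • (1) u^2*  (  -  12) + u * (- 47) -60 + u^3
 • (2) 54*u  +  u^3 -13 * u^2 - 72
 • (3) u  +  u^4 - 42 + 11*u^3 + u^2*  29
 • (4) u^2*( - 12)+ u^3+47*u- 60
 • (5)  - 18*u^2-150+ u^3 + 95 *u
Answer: 4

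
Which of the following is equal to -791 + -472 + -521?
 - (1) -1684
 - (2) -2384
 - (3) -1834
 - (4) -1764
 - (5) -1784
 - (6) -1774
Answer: 5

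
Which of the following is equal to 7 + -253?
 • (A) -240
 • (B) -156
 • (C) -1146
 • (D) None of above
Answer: D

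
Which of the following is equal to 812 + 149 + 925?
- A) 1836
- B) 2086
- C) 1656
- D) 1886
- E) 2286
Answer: D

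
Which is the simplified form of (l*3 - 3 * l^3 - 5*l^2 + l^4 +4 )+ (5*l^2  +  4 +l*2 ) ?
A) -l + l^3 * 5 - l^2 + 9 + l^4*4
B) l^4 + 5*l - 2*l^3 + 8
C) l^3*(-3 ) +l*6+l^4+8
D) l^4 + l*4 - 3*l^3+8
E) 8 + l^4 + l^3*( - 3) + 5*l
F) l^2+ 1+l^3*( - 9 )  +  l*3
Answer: E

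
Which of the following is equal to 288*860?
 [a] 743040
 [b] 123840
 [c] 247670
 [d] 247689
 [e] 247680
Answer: e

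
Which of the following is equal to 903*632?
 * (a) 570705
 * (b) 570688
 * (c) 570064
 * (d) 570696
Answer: d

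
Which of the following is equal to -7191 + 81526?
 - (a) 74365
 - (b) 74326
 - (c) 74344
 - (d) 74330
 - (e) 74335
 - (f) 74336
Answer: e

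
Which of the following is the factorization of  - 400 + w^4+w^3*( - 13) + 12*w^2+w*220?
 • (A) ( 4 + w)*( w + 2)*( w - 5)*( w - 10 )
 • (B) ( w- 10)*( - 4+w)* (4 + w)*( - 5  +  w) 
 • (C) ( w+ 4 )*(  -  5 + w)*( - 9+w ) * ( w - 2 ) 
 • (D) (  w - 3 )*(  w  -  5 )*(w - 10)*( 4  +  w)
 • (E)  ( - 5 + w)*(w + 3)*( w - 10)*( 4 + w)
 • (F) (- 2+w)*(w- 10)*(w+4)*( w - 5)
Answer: F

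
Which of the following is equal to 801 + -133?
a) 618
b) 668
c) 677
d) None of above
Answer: b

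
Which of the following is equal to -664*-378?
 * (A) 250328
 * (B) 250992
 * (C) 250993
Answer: B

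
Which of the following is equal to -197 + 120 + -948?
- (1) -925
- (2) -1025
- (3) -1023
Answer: 2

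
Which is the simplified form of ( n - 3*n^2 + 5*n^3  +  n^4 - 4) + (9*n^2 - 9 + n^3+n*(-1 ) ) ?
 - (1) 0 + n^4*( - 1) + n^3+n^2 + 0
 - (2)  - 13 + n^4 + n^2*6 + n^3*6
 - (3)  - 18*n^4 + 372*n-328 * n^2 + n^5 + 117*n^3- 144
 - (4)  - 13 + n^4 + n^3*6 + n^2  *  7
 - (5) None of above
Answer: 2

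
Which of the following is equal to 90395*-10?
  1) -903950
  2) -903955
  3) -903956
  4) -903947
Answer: 1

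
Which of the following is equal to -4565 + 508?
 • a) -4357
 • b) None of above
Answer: b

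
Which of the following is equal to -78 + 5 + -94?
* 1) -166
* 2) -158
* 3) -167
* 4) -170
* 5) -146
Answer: 3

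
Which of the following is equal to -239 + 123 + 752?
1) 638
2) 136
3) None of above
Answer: 3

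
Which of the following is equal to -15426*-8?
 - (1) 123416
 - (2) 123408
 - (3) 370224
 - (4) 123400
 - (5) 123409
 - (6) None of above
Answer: 2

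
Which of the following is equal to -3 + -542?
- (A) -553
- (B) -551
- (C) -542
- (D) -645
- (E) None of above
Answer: E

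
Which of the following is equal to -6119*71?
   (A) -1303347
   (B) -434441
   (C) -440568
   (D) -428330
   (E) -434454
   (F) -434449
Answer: F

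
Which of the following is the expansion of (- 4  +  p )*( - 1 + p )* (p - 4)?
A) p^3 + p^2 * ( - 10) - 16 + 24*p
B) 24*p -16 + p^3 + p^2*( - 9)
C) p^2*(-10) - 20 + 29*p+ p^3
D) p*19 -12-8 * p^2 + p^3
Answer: B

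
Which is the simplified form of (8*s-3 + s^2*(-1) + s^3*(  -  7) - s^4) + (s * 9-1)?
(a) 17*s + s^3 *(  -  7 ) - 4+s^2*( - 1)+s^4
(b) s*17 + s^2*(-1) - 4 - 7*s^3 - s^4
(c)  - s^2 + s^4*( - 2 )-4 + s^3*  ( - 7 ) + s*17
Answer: b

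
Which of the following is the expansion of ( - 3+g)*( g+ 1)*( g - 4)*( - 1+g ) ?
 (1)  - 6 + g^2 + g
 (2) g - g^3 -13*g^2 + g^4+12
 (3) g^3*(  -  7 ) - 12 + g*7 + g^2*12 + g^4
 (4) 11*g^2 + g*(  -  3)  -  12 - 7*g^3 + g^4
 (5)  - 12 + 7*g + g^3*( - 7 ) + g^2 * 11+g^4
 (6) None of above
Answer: 5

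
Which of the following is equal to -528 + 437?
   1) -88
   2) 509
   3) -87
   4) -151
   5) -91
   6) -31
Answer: 5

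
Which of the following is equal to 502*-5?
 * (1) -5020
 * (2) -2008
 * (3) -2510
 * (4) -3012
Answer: 3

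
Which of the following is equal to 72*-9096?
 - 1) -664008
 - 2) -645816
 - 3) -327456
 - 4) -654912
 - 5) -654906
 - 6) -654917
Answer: 4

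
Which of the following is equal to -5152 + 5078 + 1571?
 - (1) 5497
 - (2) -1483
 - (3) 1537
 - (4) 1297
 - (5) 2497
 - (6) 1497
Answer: 6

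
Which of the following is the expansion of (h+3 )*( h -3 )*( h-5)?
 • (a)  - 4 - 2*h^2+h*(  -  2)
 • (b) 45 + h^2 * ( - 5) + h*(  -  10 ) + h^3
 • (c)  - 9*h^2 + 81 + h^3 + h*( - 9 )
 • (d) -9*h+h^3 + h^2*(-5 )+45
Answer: d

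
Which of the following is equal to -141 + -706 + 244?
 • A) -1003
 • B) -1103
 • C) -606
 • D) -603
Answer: D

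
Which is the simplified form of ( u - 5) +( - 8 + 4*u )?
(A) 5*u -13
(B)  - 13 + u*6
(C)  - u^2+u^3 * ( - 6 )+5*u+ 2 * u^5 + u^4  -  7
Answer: A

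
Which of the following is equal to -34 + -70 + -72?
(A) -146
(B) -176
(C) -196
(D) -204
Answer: B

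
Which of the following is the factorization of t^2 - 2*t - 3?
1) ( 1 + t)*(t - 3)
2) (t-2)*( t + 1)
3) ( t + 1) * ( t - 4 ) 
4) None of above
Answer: 1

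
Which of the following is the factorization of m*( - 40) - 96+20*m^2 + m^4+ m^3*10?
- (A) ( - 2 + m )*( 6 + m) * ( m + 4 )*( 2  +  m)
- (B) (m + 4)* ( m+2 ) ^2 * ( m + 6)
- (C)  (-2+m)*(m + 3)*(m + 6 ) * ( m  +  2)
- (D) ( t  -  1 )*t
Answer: A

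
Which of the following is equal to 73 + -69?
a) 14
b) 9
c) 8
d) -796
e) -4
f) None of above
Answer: f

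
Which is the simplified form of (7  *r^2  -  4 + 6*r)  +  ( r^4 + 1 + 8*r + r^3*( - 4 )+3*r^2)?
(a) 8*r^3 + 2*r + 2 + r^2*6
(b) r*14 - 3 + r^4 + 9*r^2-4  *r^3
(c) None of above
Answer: c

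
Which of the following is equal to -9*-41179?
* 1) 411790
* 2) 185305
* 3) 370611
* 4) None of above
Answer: 3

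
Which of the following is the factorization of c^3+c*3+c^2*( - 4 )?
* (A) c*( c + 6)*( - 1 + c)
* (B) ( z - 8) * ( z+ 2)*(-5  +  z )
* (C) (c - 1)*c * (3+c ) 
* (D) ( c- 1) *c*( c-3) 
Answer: D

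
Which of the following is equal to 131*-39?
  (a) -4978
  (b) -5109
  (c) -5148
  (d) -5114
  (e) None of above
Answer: b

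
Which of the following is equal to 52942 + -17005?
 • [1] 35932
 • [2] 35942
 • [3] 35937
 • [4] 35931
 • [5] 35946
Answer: 3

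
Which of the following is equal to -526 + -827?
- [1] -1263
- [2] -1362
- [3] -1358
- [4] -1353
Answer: 4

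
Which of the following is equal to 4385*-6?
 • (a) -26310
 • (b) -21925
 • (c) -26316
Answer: a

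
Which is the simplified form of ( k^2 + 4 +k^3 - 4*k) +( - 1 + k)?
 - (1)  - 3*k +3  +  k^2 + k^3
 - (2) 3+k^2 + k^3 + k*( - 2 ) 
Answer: 1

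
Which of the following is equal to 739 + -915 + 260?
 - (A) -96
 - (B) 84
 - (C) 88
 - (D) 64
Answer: B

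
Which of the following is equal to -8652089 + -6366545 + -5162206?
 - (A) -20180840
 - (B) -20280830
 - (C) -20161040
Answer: A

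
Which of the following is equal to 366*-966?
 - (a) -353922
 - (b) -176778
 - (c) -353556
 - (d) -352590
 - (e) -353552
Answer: c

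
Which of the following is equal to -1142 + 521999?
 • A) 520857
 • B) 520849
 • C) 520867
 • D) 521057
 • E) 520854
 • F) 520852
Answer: A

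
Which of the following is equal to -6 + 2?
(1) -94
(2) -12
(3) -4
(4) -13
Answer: 3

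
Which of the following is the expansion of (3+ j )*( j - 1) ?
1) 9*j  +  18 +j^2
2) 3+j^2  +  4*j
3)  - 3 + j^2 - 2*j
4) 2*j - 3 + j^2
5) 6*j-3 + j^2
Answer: 4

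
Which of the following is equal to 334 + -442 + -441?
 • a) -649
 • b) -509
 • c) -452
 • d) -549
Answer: d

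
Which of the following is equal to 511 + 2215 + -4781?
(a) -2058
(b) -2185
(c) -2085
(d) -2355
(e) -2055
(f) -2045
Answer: e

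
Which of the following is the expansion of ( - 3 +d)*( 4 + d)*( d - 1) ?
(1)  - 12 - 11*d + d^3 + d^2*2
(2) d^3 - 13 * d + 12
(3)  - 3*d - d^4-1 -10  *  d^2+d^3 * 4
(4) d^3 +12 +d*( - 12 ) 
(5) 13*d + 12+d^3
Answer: 2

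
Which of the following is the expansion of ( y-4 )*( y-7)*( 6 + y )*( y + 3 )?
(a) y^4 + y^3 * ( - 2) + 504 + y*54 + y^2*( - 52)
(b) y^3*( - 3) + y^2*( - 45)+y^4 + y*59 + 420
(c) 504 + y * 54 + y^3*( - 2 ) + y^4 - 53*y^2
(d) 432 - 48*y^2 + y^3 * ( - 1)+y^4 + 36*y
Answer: c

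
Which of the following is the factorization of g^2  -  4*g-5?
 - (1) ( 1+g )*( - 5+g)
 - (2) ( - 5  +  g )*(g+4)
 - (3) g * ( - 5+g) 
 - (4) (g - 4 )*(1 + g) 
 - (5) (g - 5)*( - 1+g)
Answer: 1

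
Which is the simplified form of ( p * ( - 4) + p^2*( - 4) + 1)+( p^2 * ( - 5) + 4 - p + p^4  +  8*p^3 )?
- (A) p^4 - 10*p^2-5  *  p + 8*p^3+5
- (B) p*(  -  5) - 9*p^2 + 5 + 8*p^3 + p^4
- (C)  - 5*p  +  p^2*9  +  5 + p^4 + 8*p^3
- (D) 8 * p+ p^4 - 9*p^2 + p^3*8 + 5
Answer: B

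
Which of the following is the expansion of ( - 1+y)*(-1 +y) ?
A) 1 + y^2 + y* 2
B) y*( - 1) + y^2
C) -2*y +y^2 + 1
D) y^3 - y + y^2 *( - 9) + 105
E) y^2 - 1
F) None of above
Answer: C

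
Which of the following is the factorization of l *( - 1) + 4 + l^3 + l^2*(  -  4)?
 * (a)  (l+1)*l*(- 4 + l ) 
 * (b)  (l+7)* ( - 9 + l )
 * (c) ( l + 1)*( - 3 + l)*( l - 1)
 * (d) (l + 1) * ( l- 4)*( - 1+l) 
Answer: d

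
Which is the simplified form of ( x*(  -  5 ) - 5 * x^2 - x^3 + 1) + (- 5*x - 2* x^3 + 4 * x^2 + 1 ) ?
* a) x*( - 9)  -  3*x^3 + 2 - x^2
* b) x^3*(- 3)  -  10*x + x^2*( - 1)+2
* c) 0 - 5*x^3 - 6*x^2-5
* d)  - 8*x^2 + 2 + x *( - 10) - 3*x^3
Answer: b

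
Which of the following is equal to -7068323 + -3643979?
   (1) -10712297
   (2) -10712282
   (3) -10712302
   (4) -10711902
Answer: 3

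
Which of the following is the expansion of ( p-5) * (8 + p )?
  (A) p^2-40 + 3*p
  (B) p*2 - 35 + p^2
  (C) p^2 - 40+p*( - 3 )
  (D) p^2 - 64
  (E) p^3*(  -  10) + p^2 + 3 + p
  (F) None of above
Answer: A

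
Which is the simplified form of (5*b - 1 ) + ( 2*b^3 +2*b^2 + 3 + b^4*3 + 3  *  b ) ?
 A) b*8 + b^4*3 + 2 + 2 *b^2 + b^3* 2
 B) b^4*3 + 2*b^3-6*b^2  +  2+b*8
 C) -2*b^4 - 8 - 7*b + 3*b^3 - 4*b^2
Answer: A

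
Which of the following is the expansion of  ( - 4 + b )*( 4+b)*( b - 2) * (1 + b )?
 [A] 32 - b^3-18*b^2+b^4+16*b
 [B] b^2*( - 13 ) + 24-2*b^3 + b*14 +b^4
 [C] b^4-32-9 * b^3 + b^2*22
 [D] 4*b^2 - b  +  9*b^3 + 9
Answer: A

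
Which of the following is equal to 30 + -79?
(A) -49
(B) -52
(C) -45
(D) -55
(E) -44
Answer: A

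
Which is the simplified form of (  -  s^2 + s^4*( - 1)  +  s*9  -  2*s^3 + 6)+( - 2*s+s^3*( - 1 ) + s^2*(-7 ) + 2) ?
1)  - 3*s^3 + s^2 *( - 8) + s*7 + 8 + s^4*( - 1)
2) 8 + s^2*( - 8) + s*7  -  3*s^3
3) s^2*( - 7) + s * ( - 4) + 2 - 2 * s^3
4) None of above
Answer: 1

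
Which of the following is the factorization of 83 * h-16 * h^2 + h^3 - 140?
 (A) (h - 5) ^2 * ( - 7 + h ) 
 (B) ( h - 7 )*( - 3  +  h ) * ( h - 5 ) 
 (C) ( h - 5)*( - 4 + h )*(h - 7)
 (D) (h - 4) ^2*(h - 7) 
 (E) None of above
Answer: C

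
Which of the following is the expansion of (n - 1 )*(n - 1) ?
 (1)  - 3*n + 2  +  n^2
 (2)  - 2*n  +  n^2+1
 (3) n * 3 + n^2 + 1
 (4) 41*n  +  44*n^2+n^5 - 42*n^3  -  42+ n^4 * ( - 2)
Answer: 2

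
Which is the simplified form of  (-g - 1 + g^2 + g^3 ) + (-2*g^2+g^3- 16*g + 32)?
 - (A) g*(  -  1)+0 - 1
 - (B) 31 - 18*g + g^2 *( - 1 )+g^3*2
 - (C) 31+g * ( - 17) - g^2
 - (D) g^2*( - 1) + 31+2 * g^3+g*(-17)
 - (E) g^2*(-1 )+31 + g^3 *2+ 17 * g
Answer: D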